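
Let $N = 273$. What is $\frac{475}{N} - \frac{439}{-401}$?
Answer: $\frac{310322}{109473} \approx 2.8347$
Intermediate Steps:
$\frac{475}{N} - \frac{439}{-401} = \frac{475}{273} - \frac{439}{-401} = 475 \cdot \frac{1}{273} - - \frac{439}{401} = \frac{475}{273} + \frac{439}{401} = \frac{310322}{109473}$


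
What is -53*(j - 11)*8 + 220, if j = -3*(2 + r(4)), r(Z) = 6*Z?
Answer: 37956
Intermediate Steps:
j = -78 (j = -3*(2 + 6*4) = -3*(2 + 24) = -3*26 = -78)
-53*(j - 11)*8 + 220 = -53*(-78 - 11)*8 + 220 = -(-4717)*8 + 220 = -53*(-712) + 220 = 37736 + 220 = 37956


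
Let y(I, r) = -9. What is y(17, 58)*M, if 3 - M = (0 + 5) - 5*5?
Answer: -207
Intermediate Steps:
M = 23 (M = 3 - ((0 + 5) - 5*5) = 3 - (5 - 25) = 3 - 1*(-20) = 3 + 20 = 23)
y(17, 58)*M = -9*23 = -207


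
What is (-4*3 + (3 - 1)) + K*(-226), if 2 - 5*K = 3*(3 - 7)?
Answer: -3214/5 ≈ -642.80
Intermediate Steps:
K = 14/5 (K = ⅖ - 3*(3 - 7)/5 = ⅖ - 3*(-4)/5 = ⅖ - ⅕*(-12) = ⅖ + 12/5 = 14/5 ≈ 2.8000)
(-4*3 + (3 - 1)) + K*(-226) = (-4*3 + (3 - 1)) + (14/5)*(-226) = (-12 + 2) - 3164/5 = -10 - 3164/5 = -3214/5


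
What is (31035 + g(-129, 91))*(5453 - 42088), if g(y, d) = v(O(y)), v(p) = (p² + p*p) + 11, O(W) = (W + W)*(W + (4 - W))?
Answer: -79171678690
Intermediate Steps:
O(W) = 8*W (O(W) = (2*W)*4 = 8*W)
v(p) = 11 + 2*p² (v(p) = (p² + p²) + 11 = 2*p² + 11 = 11 + 2*p²)
g(y, d) = 11 + 128*y² (g(y, d) = 11 + 2*(8*y)² = 11 + 2*(64*y²) = 11 + 128*y²)
(31035 + g(-129, 91))*(5453 - 42088) = (31035 + (11 + 128*(-129)²))*(5453 - 42088) = (31035 + (11 + 128*16641))*(-36635) = (31035 + (11 + 2130048))*(-36635) = (31035 + 2130059)*(-36635) = 2161094*(-36635) = -79171678690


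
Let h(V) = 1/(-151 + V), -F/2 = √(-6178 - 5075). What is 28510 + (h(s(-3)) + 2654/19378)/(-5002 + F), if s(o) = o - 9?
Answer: 141072309550032237/4948169402989 + 568183*I*√93/4948169402989 ≈ 28510.0 + 1.1073e-6*I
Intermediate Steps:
s(o) = -9 + o
F = -22*I*√93 (F = -2*√(-6178 - 5075) = -22*I*√93 ≈ -212.16*I)
28510 + (h(s(-3)) + 2654/19378)/(-5002 + F) = 28510 + (1/(-151 + (-9 - 3)) + 2654/19378)/(-5002 - 22*I*√93) = 28510 + (1/(-151 - 12) + 2654*(1/19378))/(-5002 - 22*I*√93) = 28510 + (1/(-163) + 1327/9689)/(-5002 - 22*I*√93) = 28510 + (-1/163 + 1327/9689)/(-5002 - 22*I*√93) = 28510 + 206612/(1579307*(-5002 - 22*I*√93))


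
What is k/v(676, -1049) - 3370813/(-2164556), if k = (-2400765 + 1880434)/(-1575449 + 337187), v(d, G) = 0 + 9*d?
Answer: 6348858984493135/4076717198783112 ≈ 1.5573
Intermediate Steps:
v(d, G) = 9*d
k = 520331/1238262 (k = -520331/(-1238262) = -520331*(-1/1238262) = 520331/1238262 ≈ 0.42021)
k/v(676, -1049) - 3370813/(-2164556) = 520331/(1238262*((9*676))) - 3370813/(-2164556) = (520331/1238262)/6084 - 3370813*(-1/2164556) = (520331/1238262)*(1/6084) + 3370813/2164556 = 520331/7533586008 + 3370813/2164556 = 6348858984493135/4076717198783112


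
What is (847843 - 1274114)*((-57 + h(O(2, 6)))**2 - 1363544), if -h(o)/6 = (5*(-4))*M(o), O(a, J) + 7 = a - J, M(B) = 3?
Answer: 542103750185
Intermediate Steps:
O(a, J) = -7 + a - J (O(a, J) = -7 + (a - J) = -7 + a - J)
h(o) = 360 (h(o) = -6*5*(-4)*3 = -(-120)*3 = -6*(-60) = 360)
(847843 - 1274114)*((-57 + h(O(2, 6)))**2 - 1363544) = (847843 - 1274114)*((-57 + 360)**2 - 1363544) = -426271*(303**2 - 1363544) = -426271*(91809 - 1363544) = -426271*(-1271735) = 542103750185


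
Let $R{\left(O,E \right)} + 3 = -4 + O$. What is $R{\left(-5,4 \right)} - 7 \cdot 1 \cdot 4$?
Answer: $-40$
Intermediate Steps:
$R{\left(O,E \right)} = -7 + O$ ($R{\left(O,E \right)} = -3 + \left(-4 + O\right) = -7 + O$)
$R{\left(-5,4 \right)} - 7 \cdot 1 \cdot 4 = \left(-7 - 5\right) - 7 \cdot 1 \cdot 4 = -12 - 28 = -40$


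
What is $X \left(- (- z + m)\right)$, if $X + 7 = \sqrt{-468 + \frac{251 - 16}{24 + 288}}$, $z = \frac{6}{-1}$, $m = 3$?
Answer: $63 - \frac{3 i \sqrt{11370918}}{52} \approx 63.0 - 194.54 i$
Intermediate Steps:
$z = -6$ ($z = 6 \left(-1\right) = -6$)
$X = -7 + \frac{i \sqrt{11370918}}{156}$ ($X = -7 + \sqrt{-468 + \frac{251 - 16}{24 + 288}} = -7 + \sqrt{-468 + \frac{235}{312}} = -7 + \sqrt{- \frac{145781}{312}} = -7 + \frac{i \sqrt{11370918}}{156} \approx -7.0 + 21.616 i$)
$X \left(- (- z + m)\right) = \left(-7 + \frac{i \sqrt{11370918}}{156}\right) \left(- (\left(-1\right) \left(-6\right) + 3)\right) = \left(-7 + \frac{i \sqrt{11370918}}{156}\right) \left(- (6 + 3)\right) = \left(-7 + \frac{i \sqrt{11370918}}{156}\right) \left(\left(-1\right) 9\right) = \left(-7 + \frac{i \sqrt{11370918}}{156}\right) \left(-9\right) = 63 - \frac{3 i \sqrt{11370918}}{52}$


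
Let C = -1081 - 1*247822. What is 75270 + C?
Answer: -173633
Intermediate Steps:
C = -248903 (C = -1081 - 247822 = -248903)
75270 + C = 75270 - 248903 = -173633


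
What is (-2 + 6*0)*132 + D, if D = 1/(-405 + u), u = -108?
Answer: -135433/513 ≈ -264.00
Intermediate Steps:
D = -1/513 (D = 1/(-405 - 108) = 1/(-513) = -1/513 ≈ -0.0019493)
(-2 + 6*0)*132 + D = (-2 + 6*0)*132 - 1/513 = (-2 + 0)*132 - 1/513 = -2*132 - 1/513 = -264 - 1/513 = -135433/513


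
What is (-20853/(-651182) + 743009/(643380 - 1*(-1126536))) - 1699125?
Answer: -139878904157688001/82324102908 ≈ -1.6991e+6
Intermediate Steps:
(-20853/(-651182) + 743009/(643380 - 1*(-1126536))) - 1699125 = (-20853*(-1/651182) + 743009/(643380 + 1126536)) - 1699125 = (2979/93026 + 743009/1769916) - 1699125 = 37195867499/82324102908 - 1699125 = -139878904157688001/82324102908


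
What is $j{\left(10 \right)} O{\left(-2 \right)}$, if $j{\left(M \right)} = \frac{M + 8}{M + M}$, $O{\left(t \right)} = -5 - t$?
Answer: $- \frac{27}{10} \approx -2.7$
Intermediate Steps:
$j{\left(M \right)} = \frac{8 + M}{2 M}$
$j{\left(10 \right)} O{\left(-2 \right)} = \frac{8 + 10}{2 \cdot 10} \left(-5 - -2\right) = \frac{1}{2} \cdot \frac{1}{10} \cdot 18 \left(-5 + 2\right) = \frac{9}{10} \left(-3\right) = - \frac{27}{10}$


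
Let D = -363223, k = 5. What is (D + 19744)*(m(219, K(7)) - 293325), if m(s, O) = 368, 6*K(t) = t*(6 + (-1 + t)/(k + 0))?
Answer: 100624577403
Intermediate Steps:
K(t) = t*(29/5 + t/5)/6 (K(t) = (t*(6 + (-1 + t)/(5 + 0)))/6 = (t*(6 + (-1 + t)/5))/6 = (t*(6 + (-1 + t)*(⅕)))/6 = (t*(6 + (-⅕ + t/5)))/6 = (t*(29/5 + t/5))/6 = t*(29/5 + t/5)/6)
(D + 19744)*(m(219, K(7)) - 293325) = (-363223 + 19744)*(368 - 293325) = -343479*(-292957) = 100624577403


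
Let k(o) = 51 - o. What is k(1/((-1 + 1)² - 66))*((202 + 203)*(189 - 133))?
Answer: 12727260/11 ≈ 1.1570e+6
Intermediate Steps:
k(1/((-1 + 1)² - 66))*((202 + 203)*(189 - 133)) = (51 - 1/((-1 + 1)² - 66))*((202 + 203)*(189 - 133)) = (51 - 1/(0² - 66))*(405*56) = (51 - 1/(0 - 66))*22680 = (51 - 1/(-66))*22680 = (51 - 1*(-1/66))*22680 = (51 + 1/66)*22680 = (3367/66)*22680 = 12727260/11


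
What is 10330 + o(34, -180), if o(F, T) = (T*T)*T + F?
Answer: -5821636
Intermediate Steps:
o(F, T) = F + T**3 (o(F, T) = T**2*T + F = T**3 + F = F + T**3)
10330 + o(34, -180) = 10330 + (34 + (-180)**3) = 10330 + (34 - 5832000) = 10330 - 5831966 = -5821636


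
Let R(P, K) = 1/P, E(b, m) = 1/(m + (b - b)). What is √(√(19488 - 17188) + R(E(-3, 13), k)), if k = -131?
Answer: √(13 + 10*√23) ≈ 7.8076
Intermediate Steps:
E(b, m) = 1/m (E(b, m) = 1/(m + 0) = 1/m)
√(√(19488 - 17188) + R(E(-3, 13), k)) = √(√(19488 - 17188) + 1/(1/13)) = √(√2300 + 1/(1/13)) = √(10*√23 + 13) = √(13 + 10*√23)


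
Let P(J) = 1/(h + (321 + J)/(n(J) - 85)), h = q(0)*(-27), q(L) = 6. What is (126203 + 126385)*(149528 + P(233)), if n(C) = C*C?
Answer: 165815137549000632/4390247 ≈ 3.7769e+10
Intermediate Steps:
n(C) = C²
h = -162 (h = 6*(-27) = -162)
P(J) = 1/(-162 + (321 + J)/(-85 + J²)) (P(J) = 1/(-162 + (321 + J)/(J² - 85)) = 1/(-162 + (321 + J)/(-85 + J²)))
(126203 + 126385)*(149528 + P(233)) = (126203 + 126385)*(149528 + (-85 + 233²)/(14091 + 233 - 162*233²)) = 252588*(149528 + (-85 + 54289)/(14091 + 233 - 162*54289)) = 252588*(149528 + 54204/(14091 + 233 - 8794818)) = 252588*(149528 + 54204/(-8780494)) = 252588*(149528 - 1/8780494*54204) = 252588*(149528 - 27102/4390247) = 252588*(656464826314/4390247) = 165815137549000632/4390247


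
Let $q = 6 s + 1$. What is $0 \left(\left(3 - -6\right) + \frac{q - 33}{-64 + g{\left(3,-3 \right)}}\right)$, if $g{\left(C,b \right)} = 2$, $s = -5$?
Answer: $0$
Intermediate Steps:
$q = -29$ ($q = 6 \left(-5\right) + 1 = -30 + 1 = -29$)
$0 \left(\left(3 - -6\right) + \frac{q - 33}{-64 + g{\left(3,-3 \right)}}\right) = 0 \left(\left(3 - -6\right) + \frac{-29 - 33}{-64 + 2}\right) = 0 \left(\left(3 + 6\right) - \frac{62}{-62}\right) = 0 \left(9 - -1\right) = 0 \left(9 + 1\right) = 0 \cdot 10 = 0$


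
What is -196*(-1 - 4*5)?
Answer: 4116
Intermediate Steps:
-196*(-1 - 4*5) = -196*(-1 - 20) = -196*(-21) = 4116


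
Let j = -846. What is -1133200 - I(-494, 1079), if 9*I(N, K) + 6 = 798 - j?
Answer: -1133382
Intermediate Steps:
I(N, K) = 182 (I(N, K) = -2/3 + (798 - 1*(-846))/9 = -2/3 + (798 + 846)/9 = -2/3 + (1/9)*1644 = -2/3 + 548/3 = 182)
-1133200 - I(-494, 1079) = -1133200 - 1*182 = -1133200 - 182 = -1133382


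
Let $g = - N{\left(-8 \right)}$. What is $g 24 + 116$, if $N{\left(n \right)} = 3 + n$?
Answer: $236$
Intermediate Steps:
$g = 5$ ($g = - (3 - 8) = \left(-1\right) \left(-5\right) = 5$)
$g 24 + 116 = 5 \cdot 24 + 116 = 120 + 116 = 236$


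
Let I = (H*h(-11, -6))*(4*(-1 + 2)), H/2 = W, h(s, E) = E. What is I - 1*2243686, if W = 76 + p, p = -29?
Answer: -2245942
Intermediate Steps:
W = 47 (W = 76 - 29 = 47)
H = 94 (H = 2*47 = 94)
I = -2256 (I = (94*(-6))*(4*(-1 + 2)) = -2256 ≈ -2256.0)
I - 1*2243686 = -2256 - 1*2243686 = -2256 - 2243686 = -2245942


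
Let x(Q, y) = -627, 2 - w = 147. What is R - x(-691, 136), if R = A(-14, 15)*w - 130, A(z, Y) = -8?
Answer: 1657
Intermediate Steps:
w = -145 (w = 2 - 1*147 = 2 - 147 = -145)
R = 1030 (R = -8*(-145) - 130 = 1160 - 130 = 1030)
R - x(-691, 136) = 1030 - 1*(-627) = 1030 + 627 = 1657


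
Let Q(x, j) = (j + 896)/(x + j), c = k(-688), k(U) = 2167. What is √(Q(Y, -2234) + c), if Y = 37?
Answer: √61909081/169 ≈ 46.558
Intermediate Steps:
c = 2167
Q(x, j) = (896 + j)/(j + x)
√(Q(Y, -2234) + c) = √((896 - 2234)/(-2234 + 37) + 2167) = √(-1338/(-2197) + 2167) = √(-1/2197*(-1338) + 2167) = √(1338/2197 + 2167) = √(4762237/2197) = √61909081/169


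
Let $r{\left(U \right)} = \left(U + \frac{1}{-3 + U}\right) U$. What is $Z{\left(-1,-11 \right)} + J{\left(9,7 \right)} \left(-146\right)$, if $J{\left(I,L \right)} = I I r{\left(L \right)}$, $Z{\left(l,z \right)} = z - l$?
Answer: $- \frac{1200359}{2} \approx -6.0018 \cdot 10^{5}$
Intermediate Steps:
$r{\left(U \right)} = U \left(U + \frac{1}{-3 + U}\right)$
$J{\left(I,L \right)} = \frac{L I^{2} \left(1 + L^{2} - 3 L\right)}{-3 + L}$ ($J{\left(I,L \right)} = I I \frac{L \left(1 + L^{2} - 3 L\right)}{-3 + L} = I^{2} \frac{L \left(1 + L^{2} - 3 L\right)}{-3 + L} = \frac{L I^{2} \left(1 + L^{2} - 3 L\right)}{-3 + L}$)
$Z{\left(-1,-11 \right)} + J{\left(9,7 \right)} \left(-146\right) = \left(-11 - -1\right) + \frac{7 \cdot 9^{2} \left(1 + 7^{2} - 21\right)}{-3 + 7} \left(-146\right) = \left(-11 + 1\right) + 7 \cdot 81 \cdot \frac{1}{4} \left(1 + 49 - 21\right) \left(-146\right) = -10 + 7 \cdot 81 \cdot \frac{1}{4} \cdot 29 \left(-146\right) = -10 + \frac{16443}{4} \left(-146\right) = -10 - \frac{1200339}{2} = - \frac{1200359}{2}$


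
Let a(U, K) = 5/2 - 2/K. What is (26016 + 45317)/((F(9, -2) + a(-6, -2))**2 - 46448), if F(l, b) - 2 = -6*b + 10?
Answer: -285332/182767 ≈ -1.5612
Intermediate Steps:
F(l, b) = 12 - 6*b (F(l, b) = 2 + (-6*b + 10) = 2 + (10 - 6*b) = 12 - 6*b)
a(U, K) = 5/2 - 2/K (a(U, K) = 5*(1/2) - 2/K = 5/2 - 2/K)
(26016 + 45317)/((F(9, -2) + a(-6, -2))**2 - 46448) = (26016 + 45317)/(((12 - 6*(-2)) + (5/2 - 2/(-2)))**2 - 46448) = 71333/(((12 + 12) + (5/2 - 2*(-1/2)))**2 - 46448) = 71333/((24 + (5/2 + 1))**2 - 46448) = 71333/((24 + 7/2)**2 - 46448) = 71333/((55/2)**2 - 46448) = 71333/(3025/4 - 46448) = 71333/(-182767/4) = 71333*(-4/182767) = -285332/182767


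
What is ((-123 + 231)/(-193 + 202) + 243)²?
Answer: 65025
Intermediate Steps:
((-123 + 231)/(-193 + 202) + 243)² = (108/9 + 243)² = (108*(⅑) + 243)² = (12 + 243)² = 255² = 65025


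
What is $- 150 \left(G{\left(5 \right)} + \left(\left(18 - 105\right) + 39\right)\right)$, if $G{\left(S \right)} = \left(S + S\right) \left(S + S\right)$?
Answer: $-7800$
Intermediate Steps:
$G{\left(S \right)} = 4 S^{2}$ ($G{\left(S \right)} = 2 S 2 S = 4 S^{2}$)
$- 150 \left(G{\left(5 \right)} + \left(\left(18 - 105\right) + 39\right)\right) = - 150 \left(4 \cdot 5^{2} + \left(\left(18 - 105\right) + 39\right)\right) = - 150 \left(4 \cdot 25 + \left(-87 + 39\right)\right) = - 150 \left(100 - 48\right) = \left(-150\right) 52 = -7800$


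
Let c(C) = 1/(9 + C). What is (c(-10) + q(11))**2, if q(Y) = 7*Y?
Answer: 5776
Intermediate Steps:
(c(-10) + q(11))**2 = (1/(9 - 10) + 7*11)**2 = (1/(-1) + 77)**2 = (-1 + 77)**2 = 76**2 = 5776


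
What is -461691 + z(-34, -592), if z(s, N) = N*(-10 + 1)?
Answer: -456363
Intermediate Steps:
z(s, N) = -9*N (z(s, N) = N*(-9) = -9*N)
-461691 + z(-34, -592) = -461691 - 9*(-592) = -461691 + 5328 = -456363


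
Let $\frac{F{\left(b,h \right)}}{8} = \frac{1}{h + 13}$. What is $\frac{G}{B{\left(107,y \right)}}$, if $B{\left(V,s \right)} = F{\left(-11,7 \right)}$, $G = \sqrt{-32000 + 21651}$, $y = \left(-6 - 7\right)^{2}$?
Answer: $\frac{5 i \sqrt{10349}}{2} \approx 254.33 i$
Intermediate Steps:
$F{\left(b,h \right)} = \frac{8}{13 + h}$ ($F{\left(b,h \right)} = \frac{8}{h + 13} = \frac{8}{13 + h}$)
$y = 169$ ($y = \left(-13\right)^{2} = 169$)
$G = i \sqrt{10349}$ ($G = \sqrt{-10349} = i \sqrt{10349} \approx 101.73 i$)
$B{\left(V,s \right)} = \frac{2}{5}$ ($B{\left(V,s \right)} = \frac{8}{13 + 7} = \frac{8}{20} = 8 \cdot \frac{1}{20} = \frac{2}{5}$)
$\frac{G}{B{\left(107,y \right)}} = \frac{i \sqrt{10349}}{\frac{2}{5}} = i \sqrt{10349} \cdot \frac{5}{2} = \frac{5 i \sqrt{10349}}{2}$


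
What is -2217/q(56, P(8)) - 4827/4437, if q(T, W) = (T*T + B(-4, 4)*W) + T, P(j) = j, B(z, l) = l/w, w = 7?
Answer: -58955585/33094104 ≈ -1.7815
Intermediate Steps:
B(z, l) = l/7
q(T, W) = T + T² + 4*W/7 (q(T, W) = (T*T + ((⅐)*4)*W) + T = (T² + 4*W/7) + T = T + T² + 4*W/7)
-2217/q(56, P(8)) - 4827/4437 = -2217/(56 + 56² + (4/7)*8) - 4827/4437 = -2217/(56 + 3136 + 32/7) - 4827*1/4437 = -2217/22376/7 - 1609/1479 = -2217*7/22376 - 1609/1479 = -15519/22376 - 1609/1479 = -58955585/33094104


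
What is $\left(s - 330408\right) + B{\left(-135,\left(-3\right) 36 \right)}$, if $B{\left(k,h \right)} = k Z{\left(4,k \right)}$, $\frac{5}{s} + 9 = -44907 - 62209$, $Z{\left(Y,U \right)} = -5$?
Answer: $- \frac{7064529526}{21425} \approx -3.2973 \cdot 10^{5}$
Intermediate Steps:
$s = - \frac{1}{21425}$ ($s = \frac{5}{-9 - 107116} = \frac{5}{-107125} = 5 \left(- \frac{1}{107125}\right) = - \frac{1}{21425} \approx -4.6674 \cdot 10^{-5}$)
$B{\left(k,h \right)} = - 5 k$ ($B{\left(k,h \right)} = k \left(-5\right) = - 5 k$)
$\left(s - 330408\right) + B{\left(-135,\left(-3\right) 36 \right)} = \left(- \frac{1}{21425} - 330408\right) - -675 = - \frac{7078991401}{21425} + 675 = - \frac{7064529526}{21425}$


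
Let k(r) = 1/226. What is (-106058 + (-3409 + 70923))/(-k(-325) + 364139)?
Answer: -8710944/82295413 ≈ -0.10585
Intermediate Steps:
k(r) = 1/226
(-106058 + (-3409 + 70923))/(-k(-325) + 364139) = (-106058 + (-3409 + 70923))/(-1*1/226 + 364139) = (-106058 + 67514)/(-1/226 + 364139) = -38544/82295413/226 = -38544*226/82295413 = -8710944/82295413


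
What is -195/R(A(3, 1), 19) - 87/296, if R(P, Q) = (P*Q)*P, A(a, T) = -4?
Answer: -10521/11248 ≈ -0.93537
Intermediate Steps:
R(P, Q) = Q*P²
-195/R(A(3, 1), 19) - 87/296 = -195/(19*(-4)²) - 87/296 = -195/(19*16) - 87*1/296 = -195/304 - 87/296 = -10521/11248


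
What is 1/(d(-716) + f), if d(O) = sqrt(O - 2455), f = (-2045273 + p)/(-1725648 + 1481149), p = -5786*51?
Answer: 81745062163/27862700340436 - 59779761001*I*sqrt(3171)/195038902383052 ≈ 0.0029339 - 0.01726*I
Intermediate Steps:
p = -295086
f = 2340359/244499 (f = (-2045273 - 295086)/(-1725648 + 1481149) = -2340359/(-244499) = -2340359*(-1/244499) = 2340359/244499 ≈ 9.5721)
d(O) = sqrt(-2455 + O)
1/(d(-716) + f) = 1/(sqrt(-2455 - 716) + 2340359/244499) = 1/(sqrt(-3171) + 2340359/244499) = 1/(I*sqrt(3171) + 2340359/244499) = 1/(2340359/244499 + I*sqrt(3171))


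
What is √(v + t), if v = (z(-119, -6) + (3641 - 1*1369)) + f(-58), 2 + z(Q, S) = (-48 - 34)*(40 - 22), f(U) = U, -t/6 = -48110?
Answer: 2*√72349 ≈ 537.96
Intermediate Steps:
t = 288660 (t = -6*(-48110) = 288660)
z(Q, S) = -1478 (z(Q, S) = -2 + (-48 - 34)*(40 - 22) = -2 - 82*18 = -2 - 1476 = -1478)
v = 736 (v = (-1478 + (3641 - 1*1369)) - 58 = (-1478 + (3641 - 1369)) - 58 = (-1478 + 2272) - 58 = 794 - 58 = 736)
√(v + t) = √(736 + 288660) = √289396 = 2*√72349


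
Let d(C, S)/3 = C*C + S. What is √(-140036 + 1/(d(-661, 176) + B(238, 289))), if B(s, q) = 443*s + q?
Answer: I*√3471386420967482/157446 ≈ 374.21*I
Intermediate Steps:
d(C, S) = 3*S + 3*C² (d(C, S) = 3*(C*C + S) = 3*(C² + S) = 3*(S + C²) = 3*S + 3*C²)
B(s, q) = q + 443*s
√(-140036 + 1/(d(-661, 176) + B(238, 289))) = √(-140036 + 1/((3*176 + 3*(-661)²) + (289 + 443*238))) = √(-140036 + 1/((528 + 3*436921) + (289 + 105434))) = √(-140036 + 1/((528 + 1310763) + 105723)) = √(-140036 + 1/(1311291 + 105723)) = √(-140036 + 1/1417014) = √(-198432972503/1417014) = I*√3471386420967482/157446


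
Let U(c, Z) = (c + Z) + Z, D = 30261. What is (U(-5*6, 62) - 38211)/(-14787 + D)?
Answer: -38117/15474 ≈ -2.4633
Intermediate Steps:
U(c, Z) = c + 2*Z (U(c, Z) = (Z + c) + Z = c + 2*Z)
(U(-5*6, 62) - 38211)/(-14787 + D) = ((-5*6 + 2*62) - 38211)/(-14787 + 30261) = ((-30 + 124) - 38211)/15474 = (94 - 38211)*(1/15474) = -38117*1/15474 = -38117/15474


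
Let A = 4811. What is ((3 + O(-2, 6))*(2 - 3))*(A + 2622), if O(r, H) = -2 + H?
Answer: -52031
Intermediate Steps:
((3 + O(-2, 6))*(2 - 3))*(A + 2622) = ((3 + (-2 + 6))*(2 - 3))*(4811 + 2622) = ((3 + 4)*(-1))*7433 = (7*(-1))*7433 = -7*7433 = -52031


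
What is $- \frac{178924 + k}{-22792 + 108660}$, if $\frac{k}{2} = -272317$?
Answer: $\frac{182855}{42934} \approx 4.259$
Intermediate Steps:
$k = -544634$ ($k = 2 \left(-272317\right) = -544634$)
$- \frac{178924 + k}{-22792 + 108660} = - \frac{178924 - 544634}{-22792 + 108660} = - \frac{-365710}{85868} = \left(-1\right) \left(- \frac{182855}{42934}\right) = \frac{182855}{42934}$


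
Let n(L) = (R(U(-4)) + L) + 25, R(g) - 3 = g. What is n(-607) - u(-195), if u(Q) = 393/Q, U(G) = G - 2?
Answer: -37894/65 ≈ -582.98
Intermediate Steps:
U(G) = -2 + G
R(g) = 3 + g
n(L) = 22 + L (n(L) = ((3 + (-2 - 4)) + L) + 25 = ((3 - 6) + L) + 25 = (-3 + L) + 25 = 22 + L)
n(-607) - u(-195) = (22 - 607) - 393/(-195) = -585 - 393*(-1)/195 = -585 - 1*(-131/65) = -585 + 131/65 = -37894/65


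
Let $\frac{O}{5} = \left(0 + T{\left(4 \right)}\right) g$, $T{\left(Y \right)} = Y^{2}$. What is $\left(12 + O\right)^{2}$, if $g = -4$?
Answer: $94864$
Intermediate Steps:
$O = -320$ ($O = 5 \left(0 + 4^{2}\right) \left(-4\right) = 5 \left(0 + 16\right) \left(-4\right) = 5 \cdot 16 \left(-4\right) = 5 \left(-64\right) = -320$)
$\left(12 + O\right)^{2} = \left(12 - 320\right)^{2} = \left(-308\right)^{2} = 94864$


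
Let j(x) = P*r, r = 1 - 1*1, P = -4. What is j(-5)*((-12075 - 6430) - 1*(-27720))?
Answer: 0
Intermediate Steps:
r = 0 (r = 1 - 1 = 0)
j(x) = 0 (j(x) = -4*0 = 0)
j(-5)*((-12075 - 6430) - 1*(-27720)) = 0*((-12075 - 6430) - 1*(-27720)) = 0*(-18505 + 27720) = 0*9215 = 0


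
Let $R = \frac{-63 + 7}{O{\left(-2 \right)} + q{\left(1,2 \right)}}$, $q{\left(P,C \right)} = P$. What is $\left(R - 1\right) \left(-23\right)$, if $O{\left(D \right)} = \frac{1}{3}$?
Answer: $989$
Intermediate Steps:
$O{\left(D \right)} = \frac{1}{3}$
$R = -42$ ($R = \frac{-63 + 7}{\frac{1}{3} + 1} = - \frac{56}{\frac{4}{3}} = \left(-56\right) \frac{3}{4} = -42$)
$\left(R - 1\right) \left(-23\right) = \left(-42 - 1\right) \left(-23\right) = \left(-43\right) \left(-23\right) = 989$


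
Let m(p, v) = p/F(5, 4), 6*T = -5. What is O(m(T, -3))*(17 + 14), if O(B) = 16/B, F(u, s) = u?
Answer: -2976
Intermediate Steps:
T = -⅚ (T = (⅙)*(-5) = -⅚ ≈ -0.83333)
m(p, v) = p/5
O(m(T, -3))*(17 + 14) = (16/(((⅕)*(-⅚))))*(17 + 14) = (16/(-⅙))*31 = (16*(-6))*31 = -96*31 = -2976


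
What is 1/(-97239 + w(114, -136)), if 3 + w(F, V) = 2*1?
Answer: -1/97240 ≈ -1.0284e-5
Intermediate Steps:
w(F, V) = -1 (w(F, V) = -3 + 2*1 = -3 + 2 = -1)
1/(-97239 + w(114, -136)) = 1/(-97239 - 1) = 1/(-97240) = -1/97240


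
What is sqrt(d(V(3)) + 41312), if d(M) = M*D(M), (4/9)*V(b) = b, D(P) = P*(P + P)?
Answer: sqrt(2683334)/8 ≈ 204.76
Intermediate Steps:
D(P) = 2*P**2 (D(P) = P*(2*P) = 2*P**2)
V(b) = 9*b/4
d(M) = 2*M**3 (d(M) = M*(2*M**2) = 2*M**3)
sqrt(d(V(3)) + 41312) = sqrt(2*((9/4)*3)**3 + 41312) = sqrt(2*(27/4)**3 + 41312) = sqrt(2*(19683/64) + 41312) = sqrt(19683/32 + 41312) = sqrt(1341667/32) = sqrt(2683334)/8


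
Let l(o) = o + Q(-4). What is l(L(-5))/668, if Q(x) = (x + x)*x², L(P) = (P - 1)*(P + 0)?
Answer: -49/334 ≈ -0.14671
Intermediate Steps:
L(P) = P*(-1 + P) (L(P) = (-1 + P)*P = P*(-1 + P))
Q(x) = 2*x³ (Q(x) = (2*x)*x² = 2*x³)
l(o) = -128 + o (l(o) = o + 2*(-4)³ = o + 2*(-64) = o - 128 = -128 + o)
l(L(-5))/668 = (-128 - 5*(-1 - 5))/668 = (-128 - 5*(-6))*(1/668) = (-128 + 30)*(1/668) = -98*1/668 = -49/334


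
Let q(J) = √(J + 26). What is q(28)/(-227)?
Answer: -3*√6/227 ≈ -0.032372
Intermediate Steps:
q(J) = √(26 + J)
q(28)/(-227) = √(26 + 28)/(-227) = √54*(-1/227) = (3*√6)*(-1/227) = -3*√6/227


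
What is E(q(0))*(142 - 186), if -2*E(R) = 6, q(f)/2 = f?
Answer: 132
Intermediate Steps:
q(f) = 2*f
E(R) = -3 (E(R) = -½*6 = -3)
E(q(0))*(142 - 186) = -3*(142 - 186) = -3*(-44) = 132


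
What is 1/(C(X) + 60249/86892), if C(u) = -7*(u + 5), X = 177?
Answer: -28964/36880053 ≈ -0.00078536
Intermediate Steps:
C(u) = -35 - 7*u (C(u) = -7*(5 + u) = -35 - 7*u)
1/(C(X) + 60249/86892) = 1/((-35 - 7*177) + 60249/86892) = 1/((-35 - 1239) + 60249*(1/86892)) = 1/(-1274 + 20083/28964) = 1/(-36880053/28964) = -28964/36880053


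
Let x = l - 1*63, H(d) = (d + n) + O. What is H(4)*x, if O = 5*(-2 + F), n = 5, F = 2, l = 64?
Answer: 9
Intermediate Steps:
O = 0 (O = 5*(-2 + 2) = 5*0 = 0)
H(d) = 5 + d (H(d) = (d + 5) + 0 = (5 + d) + 0 = 5 + d)
x = 1 (x = 64 - 1*63 = 64 - 63 = 1)
H(4)*x = (5 + 4)*1 = 9*1 = 9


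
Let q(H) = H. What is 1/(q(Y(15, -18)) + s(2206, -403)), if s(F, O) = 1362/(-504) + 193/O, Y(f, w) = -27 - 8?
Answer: -33852/1292513 ≈ -0.026191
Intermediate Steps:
Y(f, w) = -35
s(F, O) = -227/84 + 193/O (s(F, O) = 1362*(-1/504) + 193/O = -227/84 + 193/O)
1/(q(Y(15, -18)) + s(2206, -403)) = 1/(-35 + (-227/84 + 193/(-403))) = 1/(-35 + (-227/84 + 193*(-1/403))) = 1/(-35 + (-227/84 - 193/403)) = 1/(-35 - 107693/33852) = 1/(-1292513/33852) = -33852/1292513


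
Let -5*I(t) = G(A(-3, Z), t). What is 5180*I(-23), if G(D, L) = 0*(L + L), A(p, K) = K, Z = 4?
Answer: 0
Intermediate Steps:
G(D, L) = 0 (G(D, L) = 0*(2*L) = 0)
I(t) = 0 (I(t) = -1/5*0 = 0)
5180*I(-23) = 5180*0 = 0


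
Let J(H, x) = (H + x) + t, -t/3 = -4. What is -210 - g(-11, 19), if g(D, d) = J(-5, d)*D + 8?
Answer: 68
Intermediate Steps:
t = 12 (t = -3*(-4) = 12)
J(H, x) = 12 + H + x (J(H, x) = (H + x) + 12 = 12 + H + x)
g(D, d) = 8 + D*(7 + d) (g(D, d) = (12 - 5 + d)*D + 8 = (7 + d)*D + 8 = D*(7 + d) + 8 = 8 + D*(7 + d))
-210 - g(-11, 19) = -210 - (8 - 11*(7 + 19)) = -210 - (8 - 11*26) = -210 - (8 - 286) = -210 - 1*(-278) = -210 + 278 = 68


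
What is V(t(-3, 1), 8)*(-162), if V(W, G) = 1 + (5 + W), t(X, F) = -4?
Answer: -324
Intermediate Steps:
V(W, G) = 6 + W
V(t(-3, 1), 8)*(-162) = (6 - 4)*(-162) = 2*(-162) = -324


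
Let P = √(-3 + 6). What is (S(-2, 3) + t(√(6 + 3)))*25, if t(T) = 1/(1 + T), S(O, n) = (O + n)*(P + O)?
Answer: -175/4 + 25*√3 ≈ -0.44873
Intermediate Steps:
P = √3 ≈ 1.7320
S(O, n) = (O + n)*(O + √3) (S(O, n) = (O + n)*(√3 + O) = (O + n)*(O + √3))
(S(-2, 3) + t(√(6 + 3)))*25 = (((-2)² - 2*3 - 2*√3 + 3*√3) + 1/(1 + √(6 + 3)))*25 = ((4 - 6 - 2*√3 + 3*√3) + 1/(1 + √9))*25 = ((-2 + √3) + 1/(1 + 3))*25 = ((-2 + √3) + 1/4)*25 = ((-2 + √3) + ¼)*25 = (-7/4 + √3)*25 = -175/4 + 25*√3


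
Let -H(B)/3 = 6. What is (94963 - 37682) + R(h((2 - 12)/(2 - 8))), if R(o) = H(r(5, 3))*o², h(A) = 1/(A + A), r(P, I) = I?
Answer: 2863969/50 ≈ 57279.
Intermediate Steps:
H(B) = -18 (H(B) = -3*6 = -18)
h(A) = 1/(2*A)
R(o) = -18*o²
(94963 - 37682) + R(h((2 - 12)/(2 - 8))) = (94963 - 37682) - 18*(2 - 8)²/(4*(2 - 12)²) = 57281 - 18*(1/(2*((-10/(-6)))))² = 57281 - 18*(1/(2*((-10*(-⅙)))))² = 57281 - 18*(1/(2*(5/3)))² = 57281 - 18*((½)*(⅗))² = 57281 - 18*(3/10)² = 57281 - 18*9/100 = 57281 - 81/50 = 2863969/50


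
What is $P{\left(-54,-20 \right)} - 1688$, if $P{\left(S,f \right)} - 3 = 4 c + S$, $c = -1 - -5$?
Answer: $-1723$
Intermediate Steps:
$c = 4$ ($c = -1 + 5 = 4$)
$P{\left(S,f \right)} = 19 + S$ ($P{\left(S,f \right)} = 3 + \left(4 \cdot 4 + S\right) = 3 + \left(16 + S\right) = 19 + S$)
$P{\left(-54,-20 \right)} - 1688 = \left(19 - 54\right) - 1688 = -35 - 1688 = -1723$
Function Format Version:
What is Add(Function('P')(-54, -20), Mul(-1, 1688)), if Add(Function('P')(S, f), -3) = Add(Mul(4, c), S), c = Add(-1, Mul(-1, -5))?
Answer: -1723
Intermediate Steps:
c = 4 (c = Add(-1, 5) = 4)
Function('P')(S, f) = Add(19, S) (Function('P')(S, f) = Add(3, Add(Mul(4, 4), S)) = Add(3, Add(16, S)) = Add(19, S))
Add(Function('P')(-54, -20), Mul(-1, 1688)) = Add(Add(19, -54), Mul(-1, 1688)) = Add(-35, -1688) = -1723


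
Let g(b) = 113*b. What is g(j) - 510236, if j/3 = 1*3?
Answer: -509219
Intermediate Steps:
j = 9 (j = 3*(1*3) = 3*3 = 9)
g(j) - 510236 = 113*9 - 510236 = 1017 - 510236 = -509219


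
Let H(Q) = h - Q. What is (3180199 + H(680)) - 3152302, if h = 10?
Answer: 27227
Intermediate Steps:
H(Q) = 10 - Q
(3180199 + H(680)) - 3152302 = (3180199 + (10 - 1*680)) - 3152302 = (3180199 + (10 - 680)) - 3152302 = (3180199 - 670) - 3152302 = 3179529 - 3152302 = 27227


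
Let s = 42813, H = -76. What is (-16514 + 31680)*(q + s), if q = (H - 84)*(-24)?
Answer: 707539398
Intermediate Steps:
q = 3840 (q = (-76 - 84)*(-24) = -160*(-24) = 3840)
(-16514 + 31680)*(q + s) = (-16514 + 31680)*(3840 + 42813) = 15166*46653 = 707539398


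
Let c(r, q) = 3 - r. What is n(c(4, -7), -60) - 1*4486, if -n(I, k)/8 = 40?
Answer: -4806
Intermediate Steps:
n(I, k) = -320 (n(I, k) = -8*40 = -320)
n(c(4, -7), -60) - 1*4486 = -320 - 1*4486 = -320 - 4486 = -4806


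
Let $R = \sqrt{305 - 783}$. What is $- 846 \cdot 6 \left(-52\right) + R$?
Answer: $263952 + i \sqrt{478} \approx 2.6395 \cdot 10^{5} + 21.863 i$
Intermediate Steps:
$R = i \sqrt{478}$ ($R = \sqrt{-478} = i \sqrt{478} \approx 21.863 i$)
$- 846 \cdot 6 \left(-52\right) + R = - 846 \cdot 6 \left(-52\right) + i \sqrt{478} = \left(-846\right) \left(-312\right) + i \sqrt{478} = 263952 + i \sqrt{478}$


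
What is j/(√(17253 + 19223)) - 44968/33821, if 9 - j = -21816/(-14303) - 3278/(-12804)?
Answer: -44968/33821 + 60091055*√9119/151819422348 ≈ -1.2918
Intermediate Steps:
j = 60091055/8324346 (j = 9 - (-21816/(-14303) - 3278/(-12804)) = 9 - (-21816*(-1/14303) - 3278*(-1/12804)) = 9 - (21816/14303 + 149/582) = 9 - 1*14828059/8324346 = 9 - 14828059/8324346 = 60091055/8324346 ≈ 7.2187)
j/(√(17253 + 19223)) - 44968/33821 = 60091055/(8324346*(√(17253 + 19223))) - 44968/33821 = 60091055/(8324346*(√36476)) - 44968*1/33821 = 60091055/(8324346*((2*√9119))) - 44968/33821 = 60091055*(√9119/18238)/8324346 - 44968/33821 = 60091055*√9119/151819422348 - 44968/33821 = -44968/33821 + 60091055*√9119/151819422348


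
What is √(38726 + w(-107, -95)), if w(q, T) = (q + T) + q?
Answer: √38417 ≈ 196.00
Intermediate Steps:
w(q, T) = T + 2*q (w(q, T) = (T + q) + q = T + 2*q)
√(38726 + w(-107, -95)) = √(38726 + (-95 + 2*(-107))) = √(38726 + (-95 - 214)) = √(38726 - 309) = √38417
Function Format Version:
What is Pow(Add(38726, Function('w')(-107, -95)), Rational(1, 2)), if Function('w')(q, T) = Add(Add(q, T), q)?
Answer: Pow(38417, Rational(1, 2)) ≈ 196.00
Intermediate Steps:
Function('w')(q, T) = Add(T, Mul(2, q)) (Function('w')(q, T) = Add(Add(T, q), q) = Add(T, Mul(2, q)))
Pow(Add(38726, Function('w')(-107, -95)), Rational(1, 2)) = Pow(Add(38726, Add(-95, Mul(2, -107))), Rational(1, 2)) = Pow(Add(38726, Add(-95, -214)), Rational(1, 2)) = Pow(Add(38726, -309), Rational(1, 2)) = Pow(38417, Rational(1, 2))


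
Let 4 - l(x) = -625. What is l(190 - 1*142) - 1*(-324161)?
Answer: 324790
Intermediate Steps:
l(x) = 629 (l(x) = 4 - 1*(-625) = 4 + 625 = 629)
l(190 - 1*142) - 1*(-324161) = 629 - 1*(-324161) = 629 + 324161 = 324790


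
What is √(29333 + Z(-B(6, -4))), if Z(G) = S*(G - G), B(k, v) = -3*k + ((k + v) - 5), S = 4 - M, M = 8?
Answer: √29333 ≈ 171.27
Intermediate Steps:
S = -4 (S = 4 - 1*8 = 4 - 8 = -4)
B(k, v) = -5 + v - 2*k (B(k, v) = -3*k + (-5 + k + v) = -5 + v - 2*k)
Z(G) = 0 (Z(G) = -4*(G - G) = -4*0 = 0)
√(29333 + Z(-B(6, -4))) = √(29333 + 0) = √29333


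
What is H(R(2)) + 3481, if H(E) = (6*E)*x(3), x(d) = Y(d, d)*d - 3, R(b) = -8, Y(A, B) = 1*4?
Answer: 3049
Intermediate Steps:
Y(A, B) = 4
x(d) = -3 + 4*d (x(d) = 4*d - 3 = -3 + 4*d)
H(E) = 54*E (H(E) = (6*E)*(-3 + 4*3) = (6*E)*(-3 + 12) = (6*E)*9 = 54*E)
H(R(2)) + 3481 = 54*(-8) + 3481 = -432 + 3481 = 3049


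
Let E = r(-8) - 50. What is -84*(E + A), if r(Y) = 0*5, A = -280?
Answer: 27720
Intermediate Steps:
r(Y) = 0
E = -50 (E = 0 - 50 = -50)
-84*(E + A) = -84*(-50 - 280) = -84*(-330) = 27720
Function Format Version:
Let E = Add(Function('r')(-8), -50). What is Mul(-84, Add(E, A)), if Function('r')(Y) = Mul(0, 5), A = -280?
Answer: 27720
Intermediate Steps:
Function('r')(Y) = 0
E = -50 (E = Add(0, -50) = -50)
Mul(-84, Add(E, A)) = Mul(-84, Add(-50, -280)) = Mul(-84, -330) = 27720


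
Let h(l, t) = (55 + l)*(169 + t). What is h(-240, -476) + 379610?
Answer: 436405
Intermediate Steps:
h(-240, -476) + 379610 = (9295 + 55*(-476) + 169*(-240) - 240*(-476)) + 379610 = (9295 - 26180 - 40560 + 114240) + 379610 = 56795 + 379610 = 436405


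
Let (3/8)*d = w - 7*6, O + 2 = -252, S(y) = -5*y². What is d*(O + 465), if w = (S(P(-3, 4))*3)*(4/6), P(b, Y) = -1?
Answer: -87776/3 ≈ -29259.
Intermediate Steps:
w = -10 (w = (-5*(-1)²*3)*(4/6) = (-5*1*3)*(4*(⅙)) = -5*3*(⅔) = -15*⅔ = -10)
O = -254 (O = -2 - 252 = -254)
d = -416/3 (d = 8*(-10 - 7*6)/3 = 8*(-10 - 42)/3 = (8/3)*(-52) = -416/3 ≈ -138.67)
d*(O + 465) = -416*(-254 + 465)/3 = -416/3*211 = -87776/3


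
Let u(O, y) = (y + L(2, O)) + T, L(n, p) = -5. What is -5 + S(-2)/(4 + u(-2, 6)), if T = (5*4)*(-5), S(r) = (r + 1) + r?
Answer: -472/95 ≈ -4.9684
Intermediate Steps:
S(r) = 1 + 2*r (S(r) = (1 + r) + r = 1 + 2*r)
T = -100 (T = 20*(-5) = -100)
u(O, y) = -105 + y (u(O, y) = (y - 5) - 100 = (-5 + y) - 100 = -105 + y)
-5 + S(-2)/(4 + u(-2, 6)) = -5 + (1 + 2*(-2))/(4 + (-105 + 6)) = -5 + (1 - 4)/(4 - 99) = -5 - 3/(-95) = -5 - 1/95*(-3) = -5 + 3/95 = -472/95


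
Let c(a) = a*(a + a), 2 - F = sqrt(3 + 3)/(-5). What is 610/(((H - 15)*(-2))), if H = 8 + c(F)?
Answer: 282125/8231 - 305000*sqrt(6)/8231 ≈ -56.490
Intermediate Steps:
F = 2 + sqrt(6)/5 (F = 2 - sqrt(3 + 3)/(-5) = 2 - sqrt(6)*(-1)/5 = 2 - (-1)*sqrt(6)/5 = 2 + sqrt(6)/5 ≈ 2.4899)
c(a) = 2*a**2 (c(a) = a*(2*a) = 2*a**2)
H = 8 + 2*(2 + sqrt(6)/5)**2 ≈ 20.399
610/(((H - 15)*(-2))) = 610/((((412/25 + 8*sqrt(6)/5) - 15)*(-2))) = 610/(((37/25 + 8*sqrt(6)/5)*(-2))) = 610/(-74/25 - 16*sqrt(6)/5)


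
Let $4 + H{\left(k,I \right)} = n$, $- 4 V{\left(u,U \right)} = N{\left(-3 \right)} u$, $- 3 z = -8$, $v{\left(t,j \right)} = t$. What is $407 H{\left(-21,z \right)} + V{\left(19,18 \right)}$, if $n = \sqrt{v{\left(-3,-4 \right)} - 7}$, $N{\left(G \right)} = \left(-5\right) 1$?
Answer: $- \frac{6417}{4} + 407 i \sqrt{10} \approx -1604.3 + 1287.0 i$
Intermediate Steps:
$z = \frac{8}{3}$ ($z = \left(- \frac{1}{3}\right) \left(-8\right) = \frac{8}{3} \approx 2.6667$)
$N{\left(G \right)} = -5$
$n = i \sqrt{10}$ ($n = \sqrt{-3 - 7} = \sqrt{-10} = i \sqrt{10} \approx 3.1623 i$)
$V{\left(u,U \right)} = \frac{5 u}{4}$ ($V{\left(u,U \right)} = - \frac{\left(-5\right) u}{4} = \frac{5 u}{4}$)
$H{\left(k,I \right)} = -4 + i \sqrt{10}$
$407 H{\left(-21,z \right)} + V{\left(19,18 \right)} = 407 \left(-4 + i \sqrt{10}\right) + \frac{5}{4} \cdot 19 = \left(-1628 + 407 i \sqrt{10}\right) + \frac{95}{4} = - \frac{6417}{4} + 407 i \sqrt{10}$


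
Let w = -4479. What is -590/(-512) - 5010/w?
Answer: 867955/382208 ≈ 2.2709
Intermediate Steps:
-590/(-512) - 5010/w = -590/(-512) - 5010/(-4479) = -590*(-1/512) - 5010*(-1/4479) = 295/256 + 1670/1493 = 867955/382208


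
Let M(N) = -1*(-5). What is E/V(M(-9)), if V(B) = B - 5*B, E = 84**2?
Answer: -1764/5 ≈ -352.80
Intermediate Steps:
M(N) = 5
E = 7056
V(B) = -4*B
E/V(M(-9)) = 7056/((-4*5)) = 7056/(-20) = 7056*(-1/20) = -1764/5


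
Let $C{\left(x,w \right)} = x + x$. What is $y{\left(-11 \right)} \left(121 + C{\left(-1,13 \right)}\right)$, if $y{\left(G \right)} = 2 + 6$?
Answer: $952$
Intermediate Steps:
$y{\left(G \right)} = 8$
$C{\left(x,w \right)} = 2 x$
$y{\left(-11 \right)} \left(121 + C{\left(-1,13 \right)}\right) = 8 \left(121 + 2 \left(-1\right)\right) = 8 \left(121 - 2\right) = 8 \cdot 119 = 952$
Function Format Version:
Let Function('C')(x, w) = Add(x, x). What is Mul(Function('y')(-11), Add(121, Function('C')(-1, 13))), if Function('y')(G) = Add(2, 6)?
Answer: 952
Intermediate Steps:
Function('y')(G) = 8
Function('C')(x, w) = Mul(2, x)
Mul(Function('y')(-11), Add(121, Function('C')(-1, 13))) = Mul(8, Add(121, Mul(2, -1))) = Mul(8, Add(121, -2)) = Mul(8, 119) = 952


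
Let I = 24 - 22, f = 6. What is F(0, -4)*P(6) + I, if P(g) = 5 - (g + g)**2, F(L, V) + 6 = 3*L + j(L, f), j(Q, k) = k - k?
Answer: 836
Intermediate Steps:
j(Q, k) = 0
F(L, V) = -6 + 3*L (F(L, V) = -6 + (3*L + 0) = -6 + 3*L)
P(g) = 5 - 4*g**2 (P(g) = 5 - (2*g)**2 = 5 - 4*g**2)
I = 2
F(0, -4)*P(6) + I = (-6 + 3*0)*(5 - 4*6**2) + 2 = (-6 + 0)*(5 - 4*36) + 2 = -6*(5 - 144) + 2 = -6*(-139) + 2 = 834 + 2 = 836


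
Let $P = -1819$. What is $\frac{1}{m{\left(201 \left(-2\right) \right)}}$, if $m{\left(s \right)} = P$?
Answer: $- \frac{1}{1819} \approx -0.00054975$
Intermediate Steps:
$m{\left(s \right)} = -1819$
$\frac{1}{m{\left(201 \left(-2\right) \right)}} = \frac{1}{-1819} = - \frac{1}{1819}$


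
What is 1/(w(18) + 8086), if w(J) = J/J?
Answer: 1/8087 ≈ 0.00012366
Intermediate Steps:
w(J) = 1
1/(w(18) + 8086) = 1/(1 + 8086) = 1/8087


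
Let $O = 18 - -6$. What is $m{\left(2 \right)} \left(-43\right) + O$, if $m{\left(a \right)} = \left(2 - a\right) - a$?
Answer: $110$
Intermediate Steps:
$O = 24$ ($O = 18 + 6 = 24$)
$m{\left(a \right)} = 2 - 2 a$
$m{\left(2 \right)} \left(-43\right) + O = \left(2 - 4\right) \left(-43\right) + 24 = \left(-2\right) \left(-43\right) + 24 = 86 + 24 = 110$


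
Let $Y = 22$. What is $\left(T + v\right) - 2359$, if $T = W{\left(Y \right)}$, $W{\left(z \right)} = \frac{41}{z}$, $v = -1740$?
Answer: $- \frac{90137}{22} \approx -4097.1$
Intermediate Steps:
$T = \frac{41}{22} \approx 1.8636$
$\left(T + v\right) - 2359 = \left(\frac{41}{22} - 1740\right) - 2359 = - \frac{38239}{22} - 2359 = - \frac{90137}{22}$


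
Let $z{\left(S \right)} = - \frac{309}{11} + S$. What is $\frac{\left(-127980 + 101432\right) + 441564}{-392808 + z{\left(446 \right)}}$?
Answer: $- \frac{652168}{616613} \approx -1.0577$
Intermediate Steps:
$z{\left(S \right)} = - \frac{309}{11} + S$ ($z{\left(S \right)} = \left(-309\right) \frac{1}{11} + S = - \frac{309}{11} + S$)
$\frac{\left(-127980 + 101432\right) + 441564}{-392808 + z{\left(446 \right)}} = \frac{\left(-127980 + 101432\right) + 441564}{-392808 + \left(- \frac{309}{11} + 446\right)} = \frac{-26548 + 441564}{-392808 + \frac{4597}{11}} = \frac{415016}{- \frac{4316291}{11}} = 415016 \left(- \frac{11}{4316291}\right) = - \frac{652168}{616613}$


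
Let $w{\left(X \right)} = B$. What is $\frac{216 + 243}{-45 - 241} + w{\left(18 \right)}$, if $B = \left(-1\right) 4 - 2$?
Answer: $- \frac{2175}{286} \approx -7.6049$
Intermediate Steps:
$B = -6$ ($B = -4 - 2 = -6$)
$w{\left(X \right)} = -6$
$\frac{216 + 243}{-45 - 241} + w{\left(18 \right)} = \frac{216 + 243}{-45 - 241} - 6 = \frac{459}{-286} - 6 = 459 \left(- \frac{1}{286}\right) - 6 = - \frac{459}{286} - 6 = - \frac{2175}{286}$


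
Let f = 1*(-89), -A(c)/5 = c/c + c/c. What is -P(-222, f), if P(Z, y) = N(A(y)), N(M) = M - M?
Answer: 0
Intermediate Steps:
A(c) = -10 (A(c) = -5*(c/c + c/c) = -5*(1 + 1) = -5*2 = -10)
N(M) = 0
f = -89
P(Z, y) = 0
-P(-222, f) = -1*0 = 0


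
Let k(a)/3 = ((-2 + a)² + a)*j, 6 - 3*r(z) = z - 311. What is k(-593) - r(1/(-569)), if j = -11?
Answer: -19909358366/1707 ≈ -1.1663e+7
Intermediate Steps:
r(z) = 317/3 - z/3 (r(z) = 2 - (z - 311)/3 = 2 - (-311 + z)/3 = 2 + (311/3 - z/3) = 317/3 - z/3)
k(a) = -33*a - 33*(-2 + a)² (k(a) = 3*(((-2 + a)² + a)*(-11)) = 3*((a + (-2 + a)²)*(-11)) = 3*(-11*a - 11*(-2 + a)²) = -33*a - 33*(-2 + a)²)
k(-593) - r(1/(-569)) = (-33*(-593) - 33*(-2 - 593)²) - (317/3 - ⅓/(-569)) = (19569 - 33*(-595)²) - (317/3 - ⅓*(-1/569)) = (19569 - 33*354025) - (317/3 + 1/1707) = (19569 - 11682825) - 1*180374/1707 = -11663256 - 180374/1707 = -19909358366/1707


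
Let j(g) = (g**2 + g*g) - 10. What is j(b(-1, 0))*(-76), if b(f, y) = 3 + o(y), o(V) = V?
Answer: -608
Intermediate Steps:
b(f, y) = 3 + y
j(g) = -10 + 2*g**2 (j(g) = (g**2 + g**2) - 10 = 2*g**2 - 10 = -10 + 2*g**2)
j(b(-1, 0))*(-76) = (-10 + 2*(3 + 0)**2)*(-76) = (-10 + 2*3**2)*(-76) = (-10 + 2*9)*(-76) = (-10 + 18)*(-76) = 8*(-76) = -608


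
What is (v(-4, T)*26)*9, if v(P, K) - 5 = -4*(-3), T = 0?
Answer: 3978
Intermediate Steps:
v(P, K) = 17 (v(P, K) = 5 - 4*(-3) = 5 + 12 = 17)
(v(-4, T)*26)*9 = (17*26)*9 = 442*9 = 3978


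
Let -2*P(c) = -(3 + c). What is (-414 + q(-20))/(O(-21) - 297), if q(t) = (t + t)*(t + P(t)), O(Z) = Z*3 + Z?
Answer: -242/127 ≈ -1.9055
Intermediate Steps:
P(c) = 3/2 + c/2 (P(c) = -(-1)*(3 + c)/2 = -(-3 - c)/2 = 3/2 + c/2)
O(Z) = 4*Z (O(Z) = 3*Z + Z = 4*Z)
q(t) = 2*t*(3/2 + 3*t/2) (q(t) = (t + t)*(t + (3/2 + t/2)) = (2*t)*(3/2 + 3*t/2) = 2*t*(3/2 + 3*t/2))
(-414 + q(-20))/(O(-21) - 297) = (-414 + 3*(-20)*(1 - 20))/(4*(-21) - 297) = (-414 + 3*(-20)*(-19))/(-84 - 297) = (-414 + 1140)/(-381) = 726*(-1/381) = -242/127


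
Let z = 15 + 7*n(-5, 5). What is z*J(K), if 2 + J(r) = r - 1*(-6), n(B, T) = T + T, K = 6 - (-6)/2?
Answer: 1105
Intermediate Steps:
K = 9 (K = 6 - (-6)/2 = 6 - 1*(-3) = 6 + 3 = 9)
n(B, T) = 2*T
z = 85 (z = 15 + 7*(2*5) = 15 + 7*10 = 15 + 70 = 85)
J(r) = 4 + r (J(r) = -2 + (r - 1*(-6)) = -2 + (r + 6) = -2 + (6 + r) = 4 + r)
z*J(K) = 85*(4 + 9) = 85*13 = 1105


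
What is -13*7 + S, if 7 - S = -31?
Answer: -53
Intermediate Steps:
S = 38 (S = 7 - 1*(-31) = 7 + 31 = 38)
-13*7 + S = -13*7 + 38 = -91 + 38 = -53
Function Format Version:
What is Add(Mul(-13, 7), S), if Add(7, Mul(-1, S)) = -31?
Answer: -53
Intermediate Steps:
S = 38 (S = Add(7, Mul(-1, -31)) = Add(7, 31) = 38)
Add(Mul(-13, 7), S) = Add(Mul(-13, 7), 38) = Add(-91, 38) = -53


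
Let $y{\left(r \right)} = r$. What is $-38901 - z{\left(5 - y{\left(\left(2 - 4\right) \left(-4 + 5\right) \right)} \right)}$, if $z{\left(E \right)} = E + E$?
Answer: $-38915$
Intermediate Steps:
$z{\left(E \right)} = 2 E$
$-38901 - z{\left(5 - y{\left(\left(2 - 4\right) \left(-4 + 5\right) \right)} \right)} = -38901 - 2 \left(5 - \left(2 - 4\right) \left(-4 + 5\right)\right) = -38901 - 2 \left(5 - \left(-2\right) 1\right) = -38901 - 2 \left(5 - -2\right) = -38901 - 2 \left(5 + 2\right) = -38901 - 2 \cdot 7 = -38901 - 14 = -38915$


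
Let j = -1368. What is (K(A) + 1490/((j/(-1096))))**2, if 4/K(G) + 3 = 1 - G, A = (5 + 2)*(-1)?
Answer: 1043123139556/731025 ≈ 1.4269e+6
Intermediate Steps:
A = -7 (A = 7*(-1) = -7)
K(G) = 4/(-2 - G) (K(G) = 4/(-3 + (1 - G)) = 4/(-2 - G))
(K(A) + 1490/((j/(-1096))))**2 = (-4/(2 - 7) + 1490/((-1368/(-1096))))**2 = (-4/(-5) + 1490/((-1368*(-1/1096))))**2 = (-4*(-1/5) + 1490/(171/137))**2 = (4/5 + 1490*(137/171))**2 = (4/5 + 204130/171)**2 = (1021334/855)**2 = 1043123139556/731025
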